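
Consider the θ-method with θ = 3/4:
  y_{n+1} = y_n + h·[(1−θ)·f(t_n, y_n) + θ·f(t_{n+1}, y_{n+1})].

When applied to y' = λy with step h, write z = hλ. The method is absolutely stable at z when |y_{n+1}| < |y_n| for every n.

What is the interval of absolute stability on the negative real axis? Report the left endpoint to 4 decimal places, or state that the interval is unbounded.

(−∞, 0) — no finite endpoint.

Set f=λy, z=hλ:
  y_{n+1} = y_n + z·[1/4·y_n + 3/4·y_{n+1}] ⇒ (1 − 3/4z)y_{n+1} = (1 + 1/4z)y_n
  Hence R(z) = (1 + 1/4z)/(1 − 3/4z).

Find x<0 with |R(x)|<1.
x=-1.06: |R|=0.4095
x=-2: |R|=0.2000
x=-10: |R|=0.1765
x=-100: |R|=0.3158
θ=3/4≥1/2 ⇒ |1+1/4x|<|1−3/4x| ∀x<0 ⇒ stable on all of ℝ⁻.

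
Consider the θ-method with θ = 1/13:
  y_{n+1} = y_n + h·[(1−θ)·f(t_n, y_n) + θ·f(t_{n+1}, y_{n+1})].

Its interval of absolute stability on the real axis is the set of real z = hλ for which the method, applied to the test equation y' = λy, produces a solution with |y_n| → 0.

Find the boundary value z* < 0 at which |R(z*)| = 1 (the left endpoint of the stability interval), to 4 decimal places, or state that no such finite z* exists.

Test eqn y'=λy, z=hλ:
  y_{n+1} = y_n + z·[12/13·y_n + 1/13·y_{n+1}] ⇒ (1 − 1/13z)y_{n+1} = (1 + 12/13z)y_n
  ⇒ R(z) = (1 + 12/13z)/(1 − 1/13z).

Find x<0 with |R(x)|<1.
x=-1.37: |R|=0.2394
R=−1: 1+12/13x = −1+1/13x ⇒ -11/13x=2 ⇒ x=2/(-11/13)=-2.3636
Confirm numerically:
  x=-2.329: |R|=0.97515 <1
  x=-1.842: |R|=0.61339 <1
  x=-1.579: |R|=0.40798 <1
  x=-2.812: |R|=1.31192 >1
  x=-2.463: |R|=1.07068 >1
So |R|<1 on (-2.3636, 0).

left endpoint -2.3636.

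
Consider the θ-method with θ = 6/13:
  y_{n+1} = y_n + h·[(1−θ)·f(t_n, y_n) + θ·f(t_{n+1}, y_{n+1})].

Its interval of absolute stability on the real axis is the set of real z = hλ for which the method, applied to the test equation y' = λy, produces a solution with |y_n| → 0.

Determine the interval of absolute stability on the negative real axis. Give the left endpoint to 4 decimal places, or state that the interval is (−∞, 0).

(-26.0000, 0).

With y'=λy (z=hλ):
  y_{n+1} = y_n + z·[7/13·y_n + 6/13·y_{n+1}] ⇒ (1 − 6/13z)y_{n+1} = (1 + 7/13z)y_n
  so R(z) = (1 + 7/13z)/(1 − 6/13z).

Boundary: |R(x)|=1, x<0.
x=-0.5: |R|=0.5938
R=−1: 1+7/13x = −1+6/13x ⇒ -1/13x=2 ⇒ x=2/(-1/13)=-26.0000
Confirm numerically:
  x=-22.496: |R|=0.97632 <1
  x=-19.529: |R|=0.95029 <1
  x=-18.190: |R|=0.93606 <1
  x=-11.251: |R|=0.81680 <1
  x=-26.572: |R|=1.00332 >1
  x=-26.420: |R|=1.00245 >1
  x=-26.135: |R|=1.00080 >1
So |R|<1 on (-26.0000, 0).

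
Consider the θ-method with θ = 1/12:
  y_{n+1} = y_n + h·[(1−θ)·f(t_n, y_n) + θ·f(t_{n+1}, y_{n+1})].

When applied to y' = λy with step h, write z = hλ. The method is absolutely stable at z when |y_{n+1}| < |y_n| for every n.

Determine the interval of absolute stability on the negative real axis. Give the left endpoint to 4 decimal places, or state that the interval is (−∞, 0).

With y'=λy (z=hλ):
  y_{n+1} = y_n + z·[11/12·y_n + 1/12·y_{n+1}] ⇒ (1 − 1/12z)y_{n+1} = (1 + 11/12z)y_n
  R(z) = (1 + 11/12z)/(1 − 1/12z).

Solve |R(x)|<1 on ℝ⁻.
x=-1.55: |R|=0.3727
R=−1: 1+11/12x = −1+1/12x ⇒ -5/6x=2 ⇒ x=2/(-5/6)=-2.4000
Confirm numerically:
  x=-2.156: |R|=0.82763 <1
  x=-2.041: |R|=0.74432 <1
  x=-1.876: |R|=0.62237 <1
  x=-2.728: |R|=1.22271 >1
  x=-2.607: |R|=1.14171 >1
  x=-2.461: |R|=1.04218 >1
So |R|<1 on (-2.4000, 0).

z∈(-2.4000,0).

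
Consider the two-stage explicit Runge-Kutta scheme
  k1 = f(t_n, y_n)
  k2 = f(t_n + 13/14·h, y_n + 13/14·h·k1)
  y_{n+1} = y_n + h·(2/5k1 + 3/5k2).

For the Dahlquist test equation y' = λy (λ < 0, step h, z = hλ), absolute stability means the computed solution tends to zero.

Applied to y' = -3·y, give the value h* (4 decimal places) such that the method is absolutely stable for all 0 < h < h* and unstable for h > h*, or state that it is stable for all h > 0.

(-1.7949,0); λ=-3 ⇒ h* = (70/39)/3 = 0.5983.

Test eqn y'=λy, z=hλ:
  k1=λy_n ⇒ h·k1=z·y_n;  k2=λ(1+13/14z)y_n ⇒ h·k2=z(1+13/14z)y_n
  y_{n+1}/y_n = 1 + 2/5z + 3/5z(1+13/14z) = 1 + z + 39/70z²
  so R(z) = 1 + z + 39/70z².

Find x<0 with |R(x)|<1.
x=-0.63: |R|=0.5911
R=1: x+39/70x²=0 ⇒ x=−70/39=-1.7949; min R=1−1/(4·39/70)=0.5513>−1
Confirm numerically:
  x=-1.618: |R|=0.84056 <1
  x=-0.985: |R|=0.55555 <1
  x=-0.719: |R|=0.56902 <1
  x=-2.394: |R|=1.79912 >1
  x=-2.038: |R|=1.27606 >1
  x=-1.856: |R|=1.06321 >1
So |R|<1 on (-1.7949, 0).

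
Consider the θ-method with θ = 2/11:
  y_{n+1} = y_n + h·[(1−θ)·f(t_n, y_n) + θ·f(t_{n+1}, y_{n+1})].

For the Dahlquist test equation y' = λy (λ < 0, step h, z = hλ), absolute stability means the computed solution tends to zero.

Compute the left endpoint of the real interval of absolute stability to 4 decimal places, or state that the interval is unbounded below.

left endpoint -3.1429.

With y'=λy (z=hλ):
  y_{n+1} = y_n + z·[9/11·y_n + 2/11·y_{n+1}] ⇒ (1 − 2/11z)y_{n+1} = (1 + 9/11z)y_n
  so R(z) = (1 + 9/11z)/(1 − 2/11z).

Solve |R(x)|<1 on ℝ⁻.
x=-0.81: |R|=0.2940
R=−1: 1+9/11x = −1+2/11x ⇒ -7/11x=2 ⇒ x=2/(-7/11)=-3.1429
Confirm numerically:
  x=-2.654: |R|=0.79016 <1
  x=-1.871: |R|=0.39608 <1
  x=-1.581: |R|=0.22800 <1
  x=-3.402: |R|=1.10189 >1
  x=-3.377: |R|=1.09232 >1
  x=-3.327: |R|=1.07301 >1
Interval (-3.1429, 0).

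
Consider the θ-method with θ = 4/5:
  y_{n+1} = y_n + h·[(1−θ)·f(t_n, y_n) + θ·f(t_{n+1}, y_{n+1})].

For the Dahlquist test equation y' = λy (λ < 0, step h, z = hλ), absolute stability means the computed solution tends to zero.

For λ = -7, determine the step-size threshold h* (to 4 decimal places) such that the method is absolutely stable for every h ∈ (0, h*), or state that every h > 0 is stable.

Set f=λy, z=hλ:
  y_{n+1} = y_n + z·[1/5·y_n + 4/5·y_{n+1}] ⇒ (1 − 4/5z)y_{n+1} = (1 + 1/5z)y_n
  so R(z) = (1 + 1/5z)/(1 − 4/5z).

Find x<0 with |R(x)|<1.
x=-1.42: |R|=0.3352
x=-2: |R|=0.2308
x=-10: |R|=0.1111
x=-100: |R|=0.2346
θ=4/5≥1/2 ⇒ |1+1/5x|<|1−4/5x| ∀x<0 ⇒ stable on all of ℝ⁻.

interval (−∞, 0). Any h>0 works for λ=-7.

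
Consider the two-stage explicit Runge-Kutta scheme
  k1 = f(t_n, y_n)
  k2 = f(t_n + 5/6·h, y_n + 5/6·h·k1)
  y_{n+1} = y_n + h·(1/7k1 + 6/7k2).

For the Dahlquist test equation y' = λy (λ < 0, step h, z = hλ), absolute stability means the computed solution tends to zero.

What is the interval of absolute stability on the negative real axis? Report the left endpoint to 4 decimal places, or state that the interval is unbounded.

z∈(-1.4000,0).

Set f=λy, z=hλ:
  k1=λy_n ⇒ h·k1=z·y_n;  k2=λ(1+5/6z)y_n ⇒ h·k2=z(1+5/6z)y_n
  y_{n+1}/y_n = 1 + 1/7z + 6/7z(1+5/6z) = 1 + z + 5/7z²
  so R(z) = 1 + z + 5/7z².

Boundary: |R(x)|=1, x<0.
x=-1.41: |R|=1.0101
R=1: x+5/7x²=0 ⇒ x=−7/5=-1.4000; min R=1−1/(4·5/7)=0.6500>−1
Confirm numerically:
  x=-1.298: |R|=0.90543 <1
  x=-1.286: |R|=0.89528 <1
  x=-0.910: |R|=0.68150 <1
  x=-0.609: |R|=0.65592 <1
  x=-1.716: |R|=1.38733 >1
  x=-1.512: |R|=1.12096 >1
Interval (-1.4000, 0).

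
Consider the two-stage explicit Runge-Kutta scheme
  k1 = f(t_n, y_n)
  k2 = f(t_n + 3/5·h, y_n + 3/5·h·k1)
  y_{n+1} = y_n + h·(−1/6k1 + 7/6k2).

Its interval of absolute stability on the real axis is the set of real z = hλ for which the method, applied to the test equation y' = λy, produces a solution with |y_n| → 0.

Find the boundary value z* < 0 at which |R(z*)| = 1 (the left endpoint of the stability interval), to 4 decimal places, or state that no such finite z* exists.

left endpoint -1.4286.

Test eqn y'=λy, z=hλ:
  k1=λy_n ⇒ h·k1=z·y_n;  k2=λ(1+3/5z)y_n ⇒ h·k2=z(1+3/5z)y_n
  y_{n+1}/y_n = 1 − 1/6z + 7/6z(1+3/5z) = 1 + z + 7/10z²
  ⇒ R(z) = 1 + z + 7/10z².

Solve |R(x)|<1 on ℝ⁻.
x=-0.58: |R|=0.6555
R=1: x+7/10x²=0 ⇒ x=−10/7=-1.4286; min R=1−1/(4·7/10)=0.6429>−1
Confirm numerically:
  x=-0.959: |R|=0.68478 <1
  x=-0.868: |R|=0.65940 <1
  x=-0.645: |R|=0.64622 <1
  x=-0.590: |R|=0.65367 <1
  x=-1.927: |R|=1.67233 >1
  x=-1.792: |R|=1.45588 >1
Interval (-1.4286, 0).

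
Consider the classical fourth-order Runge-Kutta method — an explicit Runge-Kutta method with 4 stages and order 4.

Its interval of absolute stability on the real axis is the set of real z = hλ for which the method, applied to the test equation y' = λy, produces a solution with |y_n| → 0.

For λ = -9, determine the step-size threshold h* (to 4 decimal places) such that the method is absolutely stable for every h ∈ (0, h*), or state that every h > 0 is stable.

(-2.7853,0); λ=-9 ⇒ h* = 0.3095.

With y'=λy (z=hλ):
  order 4, 4-stage ⇒ R(z)=1+z+z^2/2+z^3/6+z^4/24
  (e.g. R(-1.28)=0.30152, |R|=0.30152)

Find x<0 with |R(x)|<1.
x=-1.28: |R|=0.3015
|R(-1.83)|=0.2903 |R(-1.3)|=0.2978 |R(-0.57)|=0.5660
Bisect:
  x_lo=-3.5279 |R|=2.8316  x_hi=-0.2661 |R|=0.7664
  mid=-1.89701 |R|=0.30413 →hi
  mid=-2.71248 |R|=0.89566 →hi
  mid=-3.12021 |R|=1.63408 →lo
  mid=-2.91635 |R|=1.21625 →lo
  mid=-2.81441 |R|=1.04480 →lo
  mid=-2.76345 |R|=0.96756 →hi
  mid=-2.78893 |R|=1.00550 →lo
  mid=-2.77619 |R|=0.98636 →hi
  mid=-2.78256 |R|=0.99589 →hi
  mid=-2.78574 |R|=1.00068 →lo
  ...
  [-2.78535,-2.78515] ⇒ x*=-2.7853
So |R|<1 on (-2.7853, 0).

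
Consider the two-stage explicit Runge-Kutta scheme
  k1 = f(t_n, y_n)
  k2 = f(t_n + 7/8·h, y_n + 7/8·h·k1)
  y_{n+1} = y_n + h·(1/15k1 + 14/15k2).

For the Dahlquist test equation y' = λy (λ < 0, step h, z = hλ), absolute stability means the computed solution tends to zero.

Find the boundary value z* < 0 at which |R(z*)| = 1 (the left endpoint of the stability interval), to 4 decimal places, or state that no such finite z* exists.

Test eqn y'=λy, z=hλ:
  k1=λy_n ⇒ h·k1=z·y_n;  k2=λ(1+7/8z)y_n ⇒ h·k2=z(1+7/8z)y_n
  y_{n+1}/y_n = 1 + 1/15z + 14/15z(1+7/8z) = 1 + z + 49/60z²
  R(z) = 1 + z + 49/60z².

Need |R(x)|<1, x<0.
x=-0.42: |R|=0.7241
R=1: x+49/60x²=0 ⇒ x=−60/49=-1.2245; min R=1−1/(4·49/60)=0.6939>−1
Confirm numerically:
  x=-1.144: |R|=0.92480 <1
  x=-1.116: |R|=0.90112 <1
  x=-0.671: |R|=0.69670 <1
  x=-1.551: |R|=1.41357 >1
  x=-1.447: |R|=1.26294 >1
  x=-1.341: |R|=1.12760 >1
Interval (-1.2245, 0).

left endpoint -1.2245.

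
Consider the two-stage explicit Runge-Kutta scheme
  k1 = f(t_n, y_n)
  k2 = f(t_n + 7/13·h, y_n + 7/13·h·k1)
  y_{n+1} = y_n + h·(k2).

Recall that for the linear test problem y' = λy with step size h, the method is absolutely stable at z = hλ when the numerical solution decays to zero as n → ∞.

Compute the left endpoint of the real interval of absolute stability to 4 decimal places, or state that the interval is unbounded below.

Set f=λy, z=hλ:
  k1=λy_n ⇒ h·k1=z·y_n;  k2=λ(1+7/13z)y_n ⇒ h·k2=z(1+7/13z)y_n
  y_{n+1}/y_n = 1 + z(1+7/13z) = 1 + z + 7/13z²
  Hence R(z) = 1 + z + 7/13z².

Need |R(x)|<1, x<0.
x=-1.59: |R|=0.7713
R=1: x+7/13x²=0 ⇒ x=−13/7=-1.8571; min R=1−1/(4·7/13)=0.5357>−1
Confirm numerically:
  x=-1.555: |R|=0.74701 <1
  x=-1.390: |R|=0.65036 <1
  x=-0.947: |R|=0.53590 <1
  x=-2.194: |R|=1.39796 >1
  x=-1.935: |R|=1.08112 >1
Interval (-1.8571, 0).

left endpoint -1.8571.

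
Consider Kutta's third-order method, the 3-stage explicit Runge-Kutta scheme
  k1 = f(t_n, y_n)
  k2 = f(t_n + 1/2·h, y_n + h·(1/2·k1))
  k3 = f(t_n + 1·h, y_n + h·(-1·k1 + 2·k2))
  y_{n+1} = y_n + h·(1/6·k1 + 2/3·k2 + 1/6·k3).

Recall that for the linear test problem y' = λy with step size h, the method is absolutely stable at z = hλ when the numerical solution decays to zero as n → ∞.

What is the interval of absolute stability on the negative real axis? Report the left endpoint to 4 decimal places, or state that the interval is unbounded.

z∈(-2.5127,0).

With y'=λy (z=hλ):
  order 3, 3-stage ⇒ R(z)=1+z+z^2/2+z^3/6
  (e.g. R(-1.6)=-0.00267, |R|=0.00267)

Need |R(x)|<1, x<0.
x=-1.6: |R|=0.0027
|R(-2.62)|=1.1853 |R(-0.62)|=0.5325 |R(-0.56)|=0.5675
Bisect:
  x_lo=-3.3429 |R|=2.9815  x_hi=-0.2684 |R|=0.7644
  mid=-1.80564 |R|=0.15664 →hi
  mid=-2.57426 |R|=1.10404 →lo
  mid=-2.18995 |R|=0.54247 →hi
  mid=-2.38211 |R|=0.79774 →hi
  mid=-2.47818 |R|=0.94407 →hi
  mid=-2.52622 |R|=1.02230 →lo
  mid=-2.50220 |R|=0.98275 →hi
  ...
  [-2.51290,-2.51271] ⇒ x*=-2.5127
So |R|<1 on (-2.5127, 0).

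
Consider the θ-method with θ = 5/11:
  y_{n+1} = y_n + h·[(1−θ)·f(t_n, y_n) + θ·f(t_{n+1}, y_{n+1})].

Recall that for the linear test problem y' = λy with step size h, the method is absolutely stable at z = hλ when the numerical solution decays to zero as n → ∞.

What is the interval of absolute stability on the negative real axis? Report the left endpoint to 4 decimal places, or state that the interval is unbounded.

(-22.0000, 0).

Test eqn y'=λy, z=hλ:
  y_{n+1} = y_n + z·[6/11·y_n + 5/11·y_{n+1}] ⇒ (1 − 5/11z)y_{n+1} = (1 + 6/11z)y_n
  so R(z) = (1 + 6/11z)/(1 − 5/11z).

Need |R(x)|<1, x<0.
x=-1.34: |R|=0.1672
R=−1: 1+6/11x = −1+5/11x ⇒ -1/11x=2 ⇒ x=2/(-1/11)=-22.0000
Confirm numerically:
  x=-17.237: |R|=0.95099 <1
  x=-11.896: |R|=0.85664 <1
  x=-10.492: |R|=0.81866 <1
  x=-22.269: |R|=1.00220 >1
  x=-22.206: |R|=1.00169 >1
So |R|<1 on (-22.0000, 0).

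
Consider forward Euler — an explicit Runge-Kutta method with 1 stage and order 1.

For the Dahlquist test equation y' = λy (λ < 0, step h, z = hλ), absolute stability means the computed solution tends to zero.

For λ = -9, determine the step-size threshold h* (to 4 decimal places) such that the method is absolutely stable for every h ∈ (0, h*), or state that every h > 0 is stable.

(-2.0000,0); λ=-9 ⇒ h* = 0.2222.

Set f=λy, z=hλ:
  order 1, 1-stage ⇒ R(z)=1+z
  (e.g. R(-0.81)=0.19000, |R|=0.19000)

Boundary: |R(x)|=1, x<0.
x=-0.81: |R|=0.1900
|R(-1.66)|=0.6600 |R(-1.37)|=0.3700 |R(-0.97)|=0.0300
Bisect:
  x_lo=-2.5857 |R|=1.5857  x_hi=-0.3440 |R|=0.6560
  mid=-1.46485 |R|=0.46485 →hi
  mid=-2.02527 |R|=1.02527 →lo
  mid=-1.74506 |R|=0.74506 →hi
  mid=-1.88516 |R|=0.88516 →hi
  mid=-1.95521 |R|=0.95521 →hi
  mid=-1.99024 |R|=0.99024 →hi
  mid=-2.00775 |R|=1.00775 →lo
  ...
  [-2.00009,-1.99995] ⇒ x*=-2.0000
Stable set (-2.0000, 0).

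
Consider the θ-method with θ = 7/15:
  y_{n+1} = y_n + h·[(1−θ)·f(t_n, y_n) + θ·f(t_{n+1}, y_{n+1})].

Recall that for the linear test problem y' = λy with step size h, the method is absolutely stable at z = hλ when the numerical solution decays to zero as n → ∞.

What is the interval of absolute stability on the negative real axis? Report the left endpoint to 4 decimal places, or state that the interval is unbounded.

(-30.0000, 0).

With y'=λy (z=hλ):
  y_{n+1} = y_n + z·[8/15·y_n + 7/15·y_{n+1}] ⇒ (1 − 7/15z)y_{n+1} = (1 + 8/15z)y_n
  Hence R(z) = (1 + 8/15z)/(1 − 7/15z).

Boundary: |R(x)|=1, x<0.
x=-1.31: |R|=0.1870
R=−1: 1+8/15x = −1+7/15x ⇒ -1/15x=2 ⇒ x=2/(-1/15)=-30.0000
Confirm numerically:
  x=-29.217: |R|=0.99643 <1
  x=-22.060: |R|=0.95313 <1
  x=-21.249: |R|=0.94656 <1
  x=-16.226: |R|=0.89288 <1
  x=-30.280: |R|=1.00123 >1
  x=-30.133: |R|=1.00059 >1
So |R|<1 on (-30.0000, 0).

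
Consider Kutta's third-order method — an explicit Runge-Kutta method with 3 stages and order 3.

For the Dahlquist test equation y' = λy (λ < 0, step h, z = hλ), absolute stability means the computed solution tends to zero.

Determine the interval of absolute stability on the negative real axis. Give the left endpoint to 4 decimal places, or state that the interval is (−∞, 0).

Set f=λy, z=hλ:
  order 3, 3-stage ⇒ R(z)=1+z+z^2/2+z^3/6
  (e.g. R(-1.58)=0.01081, |R|=0.01081)

Need |R(x)|<1, x<0.
x=-1.58: |R|=0.0108
|R(-2.78)|=1.4966 |R(-2.21)|=0.5669 |R(-0.8)|=0.4347
Bisect:
  x_lo=-2.8771 |R|=1.7075  x_hi=-0.3966 |R|=0.6717
  mid=-1.63683 |R|=0.02813 →hi
  mid=-2.25695 |R|=0.62613 →hi
  mid=-2.56701 |R|=1.09148 →lo
  mid=-2.41198 |R|=0.84184 →hi
  mid=-2.48950 |R|=0.96219 →hi
  mid=-2.52826 |R|=1.02569 →lo
  mid=-2.50888 |R|=0.99365 →hi
  mid=-2.51857 |R|=1.00960 →lo
  mid=-2.51372 |R|=1.00161 →lo
  mid=-2.51130 |R|=0.99763 →hi
  ...
  [-2.51281,-2.51266] ⇒ x*=-2.5127
So |R|<1 on (-2.5127, 0).

(-2.5127, 0).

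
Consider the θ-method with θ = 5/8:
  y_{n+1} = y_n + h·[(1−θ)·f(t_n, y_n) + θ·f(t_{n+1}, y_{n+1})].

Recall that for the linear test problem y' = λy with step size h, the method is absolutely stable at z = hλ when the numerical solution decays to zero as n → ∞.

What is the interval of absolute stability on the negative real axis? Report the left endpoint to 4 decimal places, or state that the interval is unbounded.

interval (−∞, 0).

With y'=λy (z=hλ):
  y_{n+1} = y_n + z·[3/8·y_n + 5/8·y_{n+1}] ⇒ (1 − 5/8z)y_{n+1} = (1 + 3/8z)y_n
  Hence R(z) = (1 + 3/8z)/(1 − 5/8z).

Find x<0 with |R(x)|<1.
x=-1.12: |R|=0.3412
x=-2: |R|=0.1111
x=-10: |R|=0.3793
x=-100: |R|=0.5748
θ=5/8≥1/2 ⇒ |1+3/8x|<|1−5/8x| ∀x<0 ⇒ interval (−∞,0).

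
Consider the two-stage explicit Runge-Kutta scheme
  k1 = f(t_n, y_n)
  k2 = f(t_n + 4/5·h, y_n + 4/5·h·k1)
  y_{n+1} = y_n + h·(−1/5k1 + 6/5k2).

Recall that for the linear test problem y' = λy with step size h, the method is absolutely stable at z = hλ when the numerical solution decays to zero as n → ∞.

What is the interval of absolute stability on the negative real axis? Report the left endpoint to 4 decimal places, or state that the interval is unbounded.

Test eqn y'=λy, z=hλ:
  k1=λy_n ⇒ h·k1=z·y_n;  k2=λ(1+4/5z)y_n ⇒ h·k2=z(1+4/5z)y_n
  y_{n+1}/y_n = 1 − 1/5z + 6/5z(1+4/5z) = 1 + z + 24/25z²
  R(z) = 1 + z + 24/25z².

Boundary: |R(x)|=1, x<0.
x=-0.59: |R|=0.7442
R=1: x+24/25x²=0 ⇒ x=−25/24=-1.0417; min R=1−1/(4·24/25)=0.7396>−1
Confirm numerically:
  x=-0.837: |R|=0.83555 <1
  x=-0.641: |R|=0.75345 <1
  x=-0.504: |R|=0.73986 <1
  x=-1.623: |R|=1.90576 >1
  x=-1.614: |R|=1.88680 >1
  x=-1.464: |R|=1.59356 >1
Interval (-1.0417, 0).

z∈(-1.0417,0).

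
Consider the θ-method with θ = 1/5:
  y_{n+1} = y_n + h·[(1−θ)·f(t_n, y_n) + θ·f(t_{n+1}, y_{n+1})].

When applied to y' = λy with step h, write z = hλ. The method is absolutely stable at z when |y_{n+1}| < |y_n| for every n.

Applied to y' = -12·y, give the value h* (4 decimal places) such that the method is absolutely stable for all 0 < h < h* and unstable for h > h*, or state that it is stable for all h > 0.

(-3.3333,0); λ=-12 ⇒ h* = (10/3)/12 = 0.2778.

With y'=λy (z=hλ):
  y_{n+1} = y_n + z·[4/5·y_n + 1/5·y_{n+1}] ⇒ (1 − 1/5z)y_{n+1} = (1 + 4/5z)y_n
  Hence R(z) = (1 + 4/5z)/(1 − 1/5z).

Need |R(x)|<1, x<0.
x=-1.41: |R|=0.0998
R=−1: 1+4/5x = −1+1/5x ⇒ -3/5x=2 ⇒ x=2/(-3/5)=-3.3333
Confirm numerically:
  x=-2.066: |R|=0.46193 <1
  x=-1.622: |R|=0.22471 <1
  x=-1.367: |R|=0.07350 <1
  x=-3.670: |R|=1.11649 >1
  x=-3.458: |R|=1.04422 >1
  x=-3.424: |R|=1.03229 >1
So |R|<1 on (-3.3333, 0).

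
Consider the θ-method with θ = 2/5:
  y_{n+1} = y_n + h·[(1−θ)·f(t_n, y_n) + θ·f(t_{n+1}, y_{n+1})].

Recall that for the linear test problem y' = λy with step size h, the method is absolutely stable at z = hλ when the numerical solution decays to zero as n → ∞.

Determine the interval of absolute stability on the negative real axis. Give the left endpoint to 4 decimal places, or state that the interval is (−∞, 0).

z∈(-10.0000,0).

On y'=λy, z=hλ:
  y_{n+1} = y_n + z·[3/5·y_n + 2/5·y_{n+1}] ⇒ (1 − 2/5z)y_{n+1} = (1 + 3/5z)y_n
  Hence R(z) = (1 + 3/5z)/(1 − 2/5z).

Boundary: |R(x)|=1, x<0.
x=-0.55: |R|=0.5492
R=−1: 1+3/5x = −1+2/5x ⇒ -1/5x=2 ⇒ x=2/(-1/5)=-10.0000
Confirm numerically:
  x=-8.833: |R|=0.94851 <1
  x=-7.705: |R|=0.88756 <1
  x=-7.179: |R|=0.85427 <1
  x=-4.237: |R|=0.57229 <1
  x=-10.460: |R|=1.01775 >1
  x=-10.207: |R|=1.00815 >1
  x=-10.052: |R|=1.00207 >1
Interval (-10.0000, 0).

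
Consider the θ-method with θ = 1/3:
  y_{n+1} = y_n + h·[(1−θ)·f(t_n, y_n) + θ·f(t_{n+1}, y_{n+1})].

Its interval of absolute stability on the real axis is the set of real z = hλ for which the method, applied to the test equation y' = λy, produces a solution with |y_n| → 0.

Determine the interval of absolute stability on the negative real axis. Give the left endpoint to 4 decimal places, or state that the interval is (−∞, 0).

(-6.0000, 0).

Test eqn y'=λy, z=hλ:
  y_{n+1} = y_n + z·[2/3·y_n + 1/3·y_{n+1}] ⇒ (1 − 1/3z)y_{n+1} = (1 + 2/3z)y_n
  Hence R(z) = (1 + 2/3z)/(1 − 1/3z).

Find x<0 with |R(x)|<1.
x=-1.29: |R|=0.0979
R=−1: 1+2/3x = −1+1/3x ⇒ -1/3x=2 ⇒ x=2/(-1/3)=-6.0000
Confirm numerically:
  x=-4.959: |R|=0.86920 <1
  x=-4.292: |R|=0.76577 <1
  x=-2.975: |R|=0.49372 <1
  x=-6.481: |R|=1.05073 >1
  x=-6.143: |R|=1.01564 >1
Stable set (-6.0000, 0).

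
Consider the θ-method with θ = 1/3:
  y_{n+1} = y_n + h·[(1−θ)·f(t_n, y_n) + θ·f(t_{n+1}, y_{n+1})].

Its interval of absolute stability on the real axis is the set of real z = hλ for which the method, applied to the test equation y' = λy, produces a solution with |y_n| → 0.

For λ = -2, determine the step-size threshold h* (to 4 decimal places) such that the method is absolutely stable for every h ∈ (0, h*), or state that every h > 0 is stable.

(-6.0000,0); λ=-2 ⇒ h* = (6)/2 = 3.0000.

Test eqn y'=λy, z=hλ:
  y_{n+1} = y_n + z·[2/3·y_n + 1/3·y_{n+1}] ⇒ (1 − 1/3z)y_{n+1} = (1 + 2/3z)y_n
  Hence R(z) = (1 + 2/3z)/(1 − 1/3z).

Boundary: |R(x)|=1, x<0.
x=-1.07: |R|=0.2113
R=−1: 1+2/3x = −1+1/3x ⇒ -1/3x=2 ⇒ x=2/(-1/3)=-6.0000
Confirm numerically:
  x=-5.677: |R|=0.96278 <1
  x=-5.355: |R|=0.92280 <1
  x=-4.802: |R|=0.84645 <1
  x=-2.466: |R|=0.35346 <1
  x=-6.434: |R|=1.04600 >1
  x=-6.312: |R|=1.03351 >1
  x=-6.204: |R|=1.02216 >1
Stable set (-6.0000, 0).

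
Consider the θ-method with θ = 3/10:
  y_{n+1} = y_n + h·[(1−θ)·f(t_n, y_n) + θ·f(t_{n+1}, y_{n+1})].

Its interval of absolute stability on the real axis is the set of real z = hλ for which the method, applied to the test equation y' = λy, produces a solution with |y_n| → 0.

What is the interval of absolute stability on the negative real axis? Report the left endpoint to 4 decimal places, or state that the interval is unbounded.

On y'=λy, z=hλ:
  y_{n+1} = y_n + z·[7/10·y_n + 3/10·y_{n+1}] ⇒ (1 − 3/10z)y_{n+1} = (1 + 7/10z)y_n
  so R(z) = (1 + 7/10z)/(1 − 3/10z).

Solve |R(x)|<1 on ℝ⁻.
x=-1.76: |R|=0.1518
R=−1: 1+7/10x = −1+3/10x ⇒ -2/5x=2 ⇒ x=2/(-2/5)=-5.0000
Confirm numerically:
  x=-4.333: |R|=0.88399 <1
  x=-3.635: |R|=0.73882 <1
  x=-3.174: |R|=0.62586 <1
  x=-5.254: |R|=1.03944 >1
  x=-5.224: |R|=1.03490 >1
  x=-5.200: |R|=1.03125 >1
So |R|<1 on (-5.0000, 0).

(-5.0000, 0).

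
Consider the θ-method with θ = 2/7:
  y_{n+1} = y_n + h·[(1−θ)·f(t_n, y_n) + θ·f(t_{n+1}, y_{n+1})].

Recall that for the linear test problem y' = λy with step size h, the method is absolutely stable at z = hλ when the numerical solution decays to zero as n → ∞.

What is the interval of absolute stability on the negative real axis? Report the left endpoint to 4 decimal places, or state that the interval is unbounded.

z∈(-4.6667,0).

Set f=λy, z=hλ:
  y_{n+1} = y_n + z·[5/7·y_n + 2/7·y_{n+1}] ⇒ (1 − 2/7z)y_{n+1} = (1 + 5/7z)y_n
  so R(z) = (1 + 5/7z)/(1 − 2/7z).

Solve |R(x)|<1 on ℝ⁻.
x=-1.65: |R|=0.1214
R=−1: 1+5/7x = −1+2/7x ⇒ -3/7x=2 ⇒ x=2/(-3/7)=-4.6667
Confirm numerically:
  x=-3.600: |R|=0.77465 <1
  x=-2.751: |R|=0.54031 <1
  x=-2.184: |R|=0.34483 <1
  x=-5.217: |R|=1.09470 >1
  x=-4.965: |R|=1.05286 >1
  x=-4.760: |R|=1.01695 >1
Stable set (-4.6667, 0).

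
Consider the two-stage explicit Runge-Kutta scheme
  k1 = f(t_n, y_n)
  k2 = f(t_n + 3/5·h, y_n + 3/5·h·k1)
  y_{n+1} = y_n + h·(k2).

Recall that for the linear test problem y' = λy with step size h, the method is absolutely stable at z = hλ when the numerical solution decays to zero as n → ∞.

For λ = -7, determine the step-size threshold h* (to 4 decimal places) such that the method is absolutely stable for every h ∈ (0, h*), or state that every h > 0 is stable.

(-1.6667,0); λ=-7 ⇒ h* = (5/3)/7 = 0.2381.

Set f=λy, z=hλ:
  k1=λy_n ⇒ h·k1=z·y_n;  k2=λ(1+3/5z)y_n ⇒ h·k2=z(1+3/5z)y_n
  y_{n+1}/y_n = 1 + z(1+3/5z) = 1 + z + 3/5z²
  Hence R(z) = 1 + z + 3/5z².

Need |R(x)|<1, x<0.
x=-0.83: |R|=0.5833
R=1: x+3/5x²=0 ⇒ x=−5/3=-1.6667; min R=1−1/(4·3/5)=0.5833>−1
Confirm numerically:
  x=-1.631: |R|=0.96510 <1
  x=-0.815: |R|=0.58353 <1
  x=-0.722: |R|=0.59077 <1
  x=-2.208: |R|=1.71716 >1
  x=-1.774: |R|=1.11425 >1
Stable set (-1.6667, 0).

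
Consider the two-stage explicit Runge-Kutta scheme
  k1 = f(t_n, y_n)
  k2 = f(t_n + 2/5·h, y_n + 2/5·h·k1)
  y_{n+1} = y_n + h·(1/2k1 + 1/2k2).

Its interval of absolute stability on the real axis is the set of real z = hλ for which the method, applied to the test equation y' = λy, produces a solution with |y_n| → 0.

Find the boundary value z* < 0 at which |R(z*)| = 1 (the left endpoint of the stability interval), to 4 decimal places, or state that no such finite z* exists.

left endpoint -5.0000.

On y'=λy, z=hλ:
  k1=λy_n ⇒ h·k1=z·y_n;  k2=λ(1+2/5z)y_n ⇒ h·k2=z(1+2/5z)y_n
  y_{n+1}/y_n = 1 + 1/2z + 1/2z(1+2/5z) = 1 + z + 1/5z²
  Hence R(z) = 1 + z + 1/5z².

Need |R(x)|<1, x<0.
x=-1.12: |R|=0.1309
R=1: x+1/5x²=0 ⇒ x=−5=-5.0000; min R=1−1/(4·1/5)=-0.2500>−1
Confirm numerically:
  x=-4.476: |R|=0.53092 <1
  x=-4.240: |R|=0.35552 <1
  x=-2.717: |R|=0.24058 <1
  x=-2.064: |R|=0.21198 <1
  x=-5.078: |R|=1.07922 >1
  x=-5.055: |R|=1.05560 >1
Interval (-5.0000, 0).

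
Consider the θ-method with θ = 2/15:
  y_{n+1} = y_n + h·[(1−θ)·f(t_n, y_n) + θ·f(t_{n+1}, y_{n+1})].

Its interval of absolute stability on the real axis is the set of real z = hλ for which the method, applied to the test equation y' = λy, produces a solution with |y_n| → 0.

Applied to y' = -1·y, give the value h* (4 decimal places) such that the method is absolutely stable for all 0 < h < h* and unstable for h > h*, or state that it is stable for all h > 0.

(-2.7273,0); λ=-1 ⇒ h* = (30/11)/1 = 2.7273.

With y'=λy (z=hλ):
  y_{n+1} = y_n + z·[13/15·y_n + 2/15·y_{n+1}] ⇒ (1 − 2/15z)y_{n+1} = (1 + 13/15z)y_n
  ⇒ R(z) = (1 + 13/15z)/(1 − 2/15z).

Find x<0 with |R(x)|<1.
x=-1.06: |R|=0.0713
R=−1: 1+13/15x = −1+2/15x ⇒ -11/15x=2 ⇒ x=2/(-11/15)=-2.7273
Confirm numerically:
  x=-2.065: |R|=0.61918 <1
  x=-1.989: |R|=0.57208 <1
  x=-1.547: |R|=0.28247 <1
  x=-1.252: |R|=0.07290 <1
  x=-3.192: |R|=1.23906 >1
  x=-3.132: |R|=1.20937 >1
  x=-2.928: |R|=1.10587 >1
So |R|<1 on (-2.7273, 0).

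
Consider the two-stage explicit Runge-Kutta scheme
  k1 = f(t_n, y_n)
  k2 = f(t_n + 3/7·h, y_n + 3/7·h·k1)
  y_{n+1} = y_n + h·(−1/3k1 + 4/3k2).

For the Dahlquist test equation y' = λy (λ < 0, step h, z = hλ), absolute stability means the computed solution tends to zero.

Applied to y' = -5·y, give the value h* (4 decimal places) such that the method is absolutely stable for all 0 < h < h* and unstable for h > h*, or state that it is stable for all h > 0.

(-1.7500,0); λ=-5 ⇒ h* = (7/4)/5 = 0.3500.

Test eqn y'=λy, z=hλ:
  k1=λy_n ⇒ h·k1=z·y_n;  k2=λ(1+3/7z)y_n ⇒ h·k2=z(1+3/7z)y_n
  y_{n+1}/y_n = 1 − 1/3z + 4/3z(1+3/7z) = 1 + z + 4/7z²
  so R(z) = 1 + z + 4/7z².

Solve |R(x)|<1 on ℝ⁻.
x=-0.64: |R|=0.5941
R=1: x+4/7x²=0 ⇒ x=−7/4=-1.7500; min R=1−1/(4·4/7)=0.5625>−1
Confirm numerically:
  x=-1.722: |R|=0.97245 <1
  x=-1.034: |R|=0.57695 <1
  x=-0.713: |R|=0.57750 <1
  x=-2.340: |R|=1.78891 >1
  x=-2.299: |R|=1.72123 >1
Stable set (-1.7500, 0).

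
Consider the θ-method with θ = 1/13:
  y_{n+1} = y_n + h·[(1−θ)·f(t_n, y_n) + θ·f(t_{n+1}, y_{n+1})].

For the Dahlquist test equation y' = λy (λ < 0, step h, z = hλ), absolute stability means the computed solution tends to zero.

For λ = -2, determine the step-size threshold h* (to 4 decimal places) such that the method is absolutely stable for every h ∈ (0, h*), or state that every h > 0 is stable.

(-2.3636,0); λ=-2 ⇒ h* = (26/11)/2 = 1.1818.

On y'=λy, z=hλ:
  y_{n+1} = y_n + z·[12/13·y_n + 1/13·y_{n+1}] ⇒ (1 − 1/13z)y_{n+1} = (1 + 12/13z)y_n
  Hence R(z) = (1 + 12/13z)/(1 − 1/13z).

Boundary: |R(x)|=1, x<0.
x=-1.2: |R|=0.0986
R=−1: 1+12/13x = −1+1/13x ⇒ -11/13x=2 ⇒ x=2/(-11/13)=-2.3636
Confirm numerically:
  x=-2.342: |R|=0.98449 <1
  x=-2.141: |R|=0.83825 <1
  x=-2.091: |R|=0.80127 <1
  x=-1.295: |R|=0.17768 <1
  x=-2.788: |R|=1.29567 >1
  x=-2.416: |R|=1.03736 >1
Interval (-2.3636, 0).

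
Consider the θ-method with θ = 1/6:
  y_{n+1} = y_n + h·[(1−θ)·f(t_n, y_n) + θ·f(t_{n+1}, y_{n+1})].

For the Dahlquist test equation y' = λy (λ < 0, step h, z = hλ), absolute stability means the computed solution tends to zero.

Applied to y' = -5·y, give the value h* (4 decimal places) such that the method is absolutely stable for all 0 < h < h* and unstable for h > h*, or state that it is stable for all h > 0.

Set f=λy, z=hλ:
  y_{n+1} = y_n + z·[5/6·y_n + 1/6·y_{n+1}] ⇒ (1 − 1/6z)y_{n+1} = (1 + 5/6z)y_n
  R(z) = (1 + 5/6z)/(1 − 1/6z).

Solve |R(x)|<1 on ℝ⁻.
x=-0.98: |R|=0.1576
R=−1: 1+5/6x = −1+1/6x ⇒ -2/3x=2 ⇒ x=2/(-2/3)=-3.0000
Confirm numerically:
  x=-2.674: |R|=0.84967 <1
  x=-1.761: |R|=0.36142 <1
  x=-1.378: |R|=0.12063 <1
  x=-1.217: |R|=0.01178 <1
  x=-3.487: |R|=1.20533 >1
  x=-3.327: |R|=1.14024 >1
  x=-3.200: |R|=1.08696 >1
So |R|<1 on (-3.0000, 0).

(-3.0000,0); λ=-5 ⇒ h* = (3)/5 = 0.6000.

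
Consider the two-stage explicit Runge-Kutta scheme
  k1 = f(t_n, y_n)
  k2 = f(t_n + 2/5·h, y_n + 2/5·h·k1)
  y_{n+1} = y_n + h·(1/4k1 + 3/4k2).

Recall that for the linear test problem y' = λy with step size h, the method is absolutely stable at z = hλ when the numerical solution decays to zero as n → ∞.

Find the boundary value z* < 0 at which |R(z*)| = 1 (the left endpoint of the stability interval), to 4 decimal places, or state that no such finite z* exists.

z* = -3.3333.

With y'=λy (z=hλ):
  k1=λy_n ⇒ h·k1=z·y_n;  k2=λ(1+2/5z)y_n ⇒ h·k2=z(1+2/5z)y_n
  y_{n+1}/y_n = 1 + 1/4z + 3/4z(1+2/5z) = 1 + z + 3/10z²
  Hence R(z) = 1 + z + 3/10z².

Boundary: |R(x)|=1, x<0.
x=-1.23: |R|=0.2239
R=1: x+3/10x²=0 ⇒ x=−10/3=-3.3333; min R=1−1/(4·3/10)=0.1667>−1
Confirm numerically:
  x=-2.033: |R|=0.20693 <1
  x=-1.967: |R|=0.19373 <1
  x=-1.936: |R|=0.18843 <1
  x=-1.822: |R|=0.17391 <1
  x=-3.780: |R|=1.50652 >1
  x=-3.623: |R|=1.31484 >1
  x=-3.446: |R|=1.11647 >1
So |R|<1 on (-3.3333, 0).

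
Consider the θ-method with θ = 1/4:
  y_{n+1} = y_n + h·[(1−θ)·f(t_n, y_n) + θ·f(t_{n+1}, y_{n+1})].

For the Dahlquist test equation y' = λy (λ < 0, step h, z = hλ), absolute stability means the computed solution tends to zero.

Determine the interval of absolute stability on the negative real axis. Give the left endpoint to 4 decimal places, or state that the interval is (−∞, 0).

(-4.0000, 0).

On y'=λy, z=hλ:
  y_{n+1} = y_n + z·[3/4·y_n + 1/4·y_{n+1}] ⇒ (1 − 1/4z)y_{n+1} = (1 + 3/4z)y_n
  ⇒ R(z) = (1 + 3/4z)/(1 − 1/4z).

Need |R(x)|<1, x<0.
x=-0.35: |R|=0.6782
R=−1: 1+3/4x = −1+1/4x ⇒ -1/2x=2 ⇒ x=2/(-1/2)=-4.0000
Confirm numerically:
  x=-2.437: |R|=0.51437 <1
  x=-2.148: |R|=0.39753 <1
  x=-1.648: |R|=0.16714 <1
  x=-1.631: |R|=0.15859 <1
  x=-4.482: |R|=1.11365 >1
  x=-4.199: |R|=1.04854 >1
So |R|<1 on (-4.0000, 0).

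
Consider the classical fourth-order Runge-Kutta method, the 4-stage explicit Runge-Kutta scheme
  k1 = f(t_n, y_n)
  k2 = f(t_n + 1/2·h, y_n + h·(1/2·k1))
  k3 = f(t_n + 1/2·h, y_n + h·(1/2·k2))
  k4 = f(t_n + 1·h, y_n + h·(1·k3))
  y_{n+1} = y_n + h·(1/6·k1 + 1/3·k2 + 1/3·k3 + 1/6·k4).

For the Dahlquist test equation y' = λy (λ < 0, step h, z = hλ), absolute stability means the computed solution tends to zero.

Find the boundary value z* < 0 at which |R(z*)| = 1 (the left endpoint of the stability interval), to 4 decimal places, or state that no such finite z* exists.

z* = -2.7853.

On y'=λy, z=hλ:
  order 4, 4-stage ⇒ R(z)=1+z+z^2/2+z^3/6+z^4/24
  (e.g. R(-0.81)=0.44741, |R|=0.44741)

Boundary: |R(x)|=1, x<0.
x=-0.81: |R|=0.4474
|R(-2.22)|=0.4327 |R(-1.95)|=0.3179 |R(-1.02)|=0.3684
Bisect:
  x_lo=-3.5139 |R|=2.7809  x_hi=-0.2402 |R|=0.7865
  mid=-1.87703 |R|=0.29960 →hi
  mid=-2.69545 |R|=0.87278 →hi
  mid=-3.10466 |R|=1.59839 →lo
  mid=-2.90005 |R|=1.18726 →lo
  mid=-2.79775 |R|=1.01894 →lo
  mid=-2.74660 |R|=0.94321 →hi
  mid=-2.77218 |R|=0.98040 →hi
  mid=-2.78496 |R|=0.99950 →hi
  mid=-2.79136 |R|=1.00918 →lo
  ...
  [-2.78536,-2.78516] ⇒ x*=-2.7853
So |R|<1 on (-2.7853, 0).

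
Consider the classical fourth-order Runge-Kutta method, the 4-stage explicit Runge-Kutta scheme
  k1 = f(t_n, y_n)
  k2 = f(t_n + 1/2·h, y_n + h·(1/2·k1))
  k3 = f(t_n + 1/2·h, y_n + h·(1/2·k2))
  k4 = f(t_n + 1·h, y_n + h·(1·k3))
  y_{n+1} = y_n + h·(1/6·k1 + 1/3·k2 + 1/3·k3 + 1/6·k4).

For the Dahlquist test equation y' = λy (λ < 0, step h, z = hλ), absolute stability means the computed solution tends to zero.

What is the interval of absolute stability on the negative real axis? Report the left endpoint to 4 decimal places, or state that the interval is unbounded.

Set f=λy, z=hλ:
  order 4, 4-stage ⇒ R(z)=1+z+z^2/2+z^3/6+z^4/24
  (e.g. R(-1.41)=0.28154, |R|=0.28154)

Boundary: |R(x)|=1, x<0.
x=-1.41: |R|=0.2815
|R(-2.33)|=0.5043 |R(-1.37)|=0.2867 |R(-1.27)|=0.3034
Bisect:
  x_lo=-3.6650 |R|=3.3638  x_hi=-0.1092 |R|=0.8966
  mid=-1.88707 |R|=0.30183 →hi
  mid=-2.77602 |R|=0.98611 →hi
  mid=-3.22050 |R|=1.88044 →lo
  mid=-2.99826 |R|=1.37153 →lo
  mid=-2.88714 |R|=1.16473 →lo
  mid=-2.83158 |R|=1.07206 →lo
  mid=-2.80380 |R|=1.02827 →lo
  mid=-2.78991 |R|=1.00699 →lo
  ...
  [-2.78536,-2.78514] ⇒ x*=-2.7853
So |R|<1 on (-2.7853, 0).

(-2.7853, 0).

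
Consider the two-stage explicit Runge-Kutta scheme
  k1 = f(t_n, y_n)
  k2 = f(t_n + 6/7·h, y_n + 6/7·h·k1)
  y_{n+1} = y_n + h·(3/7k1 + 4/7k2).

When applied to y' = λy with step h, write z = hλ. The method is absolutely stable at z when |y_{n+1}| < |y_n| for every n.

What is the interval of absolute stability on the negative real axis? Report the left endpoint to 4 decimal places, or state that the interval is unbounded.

z∈(-2.0417,0).

With y'=λy (z=hλ):
  k1=λy_n ⇒ h·k1=z·y_n;  k2=λ(1+6/7z)y_n ⇒ h·k2=z(1+6/7z)y_n
  y_{n+1}/y_n = 1 + 3/7z + 4/7z(1+6/7z) = 1 + z + 24/49z²
  Hence R(z) = 1 + z + 24/49z².

Find x<0 with |R(x)|<1.
x=-1.56: |R|=0.6320
R=1: x+24/49x²=0 ⇒ x=−49/24=-2.0417; min R=1−1/(4·24/49)=0.4896>−1
Confirm numerically:
  x=-1.749: |R|=0.74929 <1
  x=-1.519: |R|=0.61114 <1
  x=-1.499: |R|=0.60157 <1
  x=-0.964: |R|=0.49117 <1
  x=-2.360: |R|=1.36797 >1
  x=-2.359: |R|=1.36666 >1
  x=-2.330: |R|=1.32905 >1
So |R|<1 on (-2.0417, 0).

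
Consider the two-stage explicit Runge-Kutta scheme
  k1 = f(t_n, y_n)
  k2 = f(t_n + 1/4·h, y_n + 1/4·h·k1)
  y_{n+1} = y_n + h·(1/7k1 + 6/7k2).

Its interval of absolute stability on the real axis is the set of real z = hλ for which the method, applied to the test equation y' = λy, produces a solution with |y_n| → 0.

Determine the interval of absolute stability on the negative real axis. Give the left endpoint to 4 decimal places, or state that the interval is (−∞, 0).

With y'=λy (z=hλ):
  k1=λy_n ⇒ h·k1=z·y_n;  k2=λ(1+1/4z)y_n ⇒ h·k2=z(1+1/4z)y_n
  y_{n+1}/y_n = 1 + 1/7z + 6/7z(1+1/4z) = 1 + z + 3/14z²
  so R(z) = 1 + z + 3/14z².

Solve |R(x)|<1 on ℝ⁻.
x=-0.66: |R|=0.4333
R=1: x+3/14x²=0 ⇒ x=−14/3=-4.6667; min R=1−1/(4·3/14)=-0.1667>−1
Confirm numerically:
  x=-4.635: |R|=0.96855 <1
  x=-3.985: |R|=0.41791 <1
  x=-2.853: |R|=0.10880 <1
  x=-2.344: |R|=0.16664 <1
  x=-5.212: |R|=1.60906 >1
  x=-5.171: |R|=1.55884 >1
  x=-5.143: |R|=1.52495 >1
Stable set (-4.6667, 0).

(-4.6667, 0).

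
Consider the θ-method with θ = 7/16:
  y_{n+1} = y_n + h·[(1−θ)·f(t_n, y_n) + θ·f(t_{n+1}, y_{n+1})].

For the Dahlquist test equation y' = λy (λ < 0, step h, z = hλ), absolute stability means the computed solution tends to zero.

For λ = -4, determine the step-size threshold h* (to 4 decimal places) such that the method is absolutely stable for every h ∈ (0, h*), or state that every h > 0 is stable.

On y'=λy, z=hλ:
  y_{n+1} = y_n + z·[9/16·y_n + 7/16·y_{n+1}] ⇒ (1 − 7/16z)y_{n+1} = (1 + 9/16z)y_n
  ⇒ R(z) = (1 + 9/16z)/(1 − 7/16z).

Find x<0 with |R(x)|<1.
x=-1.58: |R|=0.0658
R=−1: 1+9/16x = −1+7/16x ⇒ -1/8x=2 ⇒ x=2/(-1/8)=-16.0000
Confirm numerically:
  x=-13.986: |R|=0.96464 <1
  x=-10.007: |R|=0.86071 <1
  x=-9.052: |R|=0.82491 <1
  x=-6.861: |R|=0.71453 <1
  x=-16.550: |R|=1.00834 >1
  x=-16.415: |R|=1.00634 >1
Stable set (-16.0000, 0).

(-16.0000,0); λ=-4 ⇒ h* = (16)/4 = 4.0000.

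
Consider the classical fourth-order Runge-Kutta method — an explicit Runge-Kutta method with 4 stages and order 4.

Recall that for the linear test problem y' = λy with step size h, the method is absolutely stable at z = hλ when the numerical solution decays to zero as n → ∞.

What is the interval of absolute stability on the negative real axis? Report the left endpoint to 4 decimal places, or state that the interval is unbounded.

With y'=λy (z=hλ):
  order 4, 4-stage ⇒ R(z)=1+z+z^2/2+z^3/6+z^4/24
  (e.g. R(-1.06)=0.35590, |R|=0.35590)

Boundary: |R(x)|=1, x<0.
x=-1.06: |R|=0.3559
|R(-1.52)|=0.2723 |R(-1.1)|=0.3442 |R(-0.77)|=0.4650
Bisect:
  x_lo=-3.4273 |R|=2.4851  x_hi=-0.2592 |R|=0.7717
  mid=-1.84324 |R|=0.29275 →hi
  mid=-2.63525 |R|=0.79637 →hi
  mid=-3.03126 |R|=1.43874 →lo
  mid=-2.83325 |R|=1.07475 →lo
  mid=-2.73425 |R|=0.92573 →hi
  mid=-2.78375 |R|=0.99768 →hi
  mid=-2.80850 |R|=1.03556 →lo
  mid=-2.79613 |R|=1.01646 →lo
  ...
  [-2.78530,-2.78511] ⇒ x*=-2.7853
Stable set (-2.7853, 0).

z∈(-2.7853,0).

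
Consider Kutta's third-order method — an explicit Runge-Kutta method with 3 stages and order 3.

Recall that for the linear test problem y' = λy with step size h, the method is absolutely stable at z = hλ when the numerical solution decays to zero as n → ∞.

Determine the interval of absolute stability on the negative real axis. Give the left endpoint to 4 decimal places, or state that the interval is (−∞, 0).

z∈(-2.5127,0).

Test eqn y'=λy, z=hλ:
  order 3, 3-stage ⇒ R(z)=1+z+z^2/2+z^3/6
  (e.g. R(-0.91)=0.37845, |R|=0.37845)

Find x<0 with |R(x)|<1.
x=-0.91: |R|=0.3785
|R(-2.73)|=1.3946 |R(-1.54)|=0.0371 |R(-1.11)|=0.2781
Bisect:
  x_lo=-2.8145 |R|=1.5696  x_hi=-0.3527 |R|=0.7022
  mid=-1.58362 |R|=0.00839 →hi
  mid=-2.19906 |R|=0.55352 →hi
  mid=-2.50678 |R|=0.99021 →hi
  mid=-2.66064 |R|=1.26024 →lo
  mid=-2.58371 |R|=1.12054 →lo
  mid=-2.54524 |R|=1.05423 →lo
  mid=-2.52601 |R|=1.02194 →lo
  mid=-2.51639 |R|=1.00601 →lo
  mid=-2.51158 |R|=0.99809 →hi
  mid=-2.51399 |R|=1.00205 →lo
  ...
  [-2.51279,-2.51264] ⇒ x*=-2.5127
Interval (-2.5127, 0).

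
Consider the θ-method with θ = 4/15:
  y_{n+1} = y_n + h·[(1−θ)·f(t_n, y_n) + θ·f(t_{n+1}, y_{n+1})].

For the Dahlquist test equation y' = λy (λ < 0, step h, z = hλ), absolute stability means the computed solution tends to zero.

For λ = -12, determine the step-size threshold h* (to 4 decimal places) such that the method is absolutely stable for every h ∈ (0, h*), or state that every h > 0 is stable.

Test eqn y'=λy, z=hλ:
  y_{n+1} = y_n + z·[11/15·y_n + 4/15·y_{n+1}] ⇒ (1 − 4/15z)y_{n+1} = (1 + 11/15z)y_n
  so R(z) = (1 + 11/15z)/(1 − 4/15z).

Find x<0 with |R(x)|<1.
x=-0.82: |R|=0.3271
R=−1: 1+11/15x = −1+4/15x ⇒ -7/15x=2 ⇒ x=2/(-7/15)=-4.2857
Confirm numerically:
  x=-4.136: |R|=0.96678 <1
  x=-3.580: |R|=0.83151 <1
  x=-2.584: |R|=0.52984 <1
  x=-2.167: |R|=0.37337 <1
  x=-4.812: |R|=1.10757 >1
  x=-4.478: |R|=1.04090 >1
  x=-4.463: |R|=1.03778 >1
Stable set (-4.2857, 0).

(-4.2857,0); λ=-12 ⇒ h* = (30/7)/12 = 0.3571.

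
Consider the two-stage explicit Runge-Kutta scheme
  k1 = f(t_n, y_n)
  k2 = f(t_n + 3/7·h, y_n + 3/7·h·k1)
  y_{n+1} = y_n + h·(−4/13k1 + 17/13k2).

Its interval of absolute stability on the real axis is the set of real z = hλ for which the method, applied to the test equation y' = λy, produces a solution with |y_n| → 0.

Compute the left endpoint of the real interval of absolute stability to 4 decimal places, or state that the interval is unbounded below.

z* = -1.7843.

On y'=λy, z=hλ:
  k1=λy_n ⇒ h·k1=z·y_n;  k2=λ(1+3/7z)y_n ⇒ h·k2=z(1+3/7z)y_n
  y_{n+1}/y_n = 1 − 4/13z + 17/13z(1+3/7z) = 1 + z + 51/91z²
  R(z) = 1 + z + 51/91z².

Need |R(x)|<1, x<0.
x=-0.41: |R|=0.6842
R=1: x+51/91x²=0 ⇒ x=−91/51=-1.7843; min R=1−1/(4·51/91)=0.5539>−1
Confirm numerically:
  x=-1.742: |R|=0.95869 <1
  x=-1.692: |R|=0.91246 <1
  x=-1.194: |R|=0.60498 <1
  x=-2.271: |R|=1.61943 >1
  x=-2.240: |R|=1.57206 >1
So |R|<1 on (-1.7843, 0).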